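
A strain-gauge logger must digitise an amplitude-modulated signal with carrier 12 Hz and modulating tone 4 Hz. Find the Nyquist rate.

AM sidebands sit at fc ± fm = 8 Hz and 16 Hz.
Highest-frequency component: 16 Hz.
Nyquist rate = 2 × 16 Hz = 32 Hz.

32 Hz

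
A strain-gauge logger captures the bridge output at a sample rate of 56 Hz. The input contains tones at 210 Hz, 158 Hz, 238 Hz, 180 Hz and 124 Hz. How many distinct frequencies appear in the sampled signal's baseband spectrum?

3

fs/2 = 28 Hz.
210 Hz mod fs = 42 Hz.
42 Hz > fs/2 = 28 Hz, folds to fs − 42 Hz = 14 Hz.
158 Hz mod fs = 46 Hz.
46 Hz > fs/2 = 28 Hz, folds to fs − 46 Hz = 10 Hz.
238 Hz mod fs = 14 Hz.
14 Hz ≤ fs/2 = 28 Hz, appears at 14 Hz.
180 Hz mod fs = 12 Hz.
12 Hz ≤ fs/2 = 28 Hz, appears at 12 Hz.
124 Hz mod fs = 12 Hz.
12 Hz ≤ fs/2 = 28 Hz, appears at 12 Hz.
Distinct values: {10 Hz, 12 Hz, 14 Hz} → 3.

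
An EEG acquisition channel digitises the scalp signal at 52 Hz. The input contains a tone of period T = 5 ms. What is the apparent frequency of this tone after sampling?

T = 5 ms → f = 1/T = 200 Hz.
200 Hz mod fs = 44 Hz.
44 Hz > fs/2 = 26 Hz, folds to fs − 44 Hz = 8 Hz.

8 Hz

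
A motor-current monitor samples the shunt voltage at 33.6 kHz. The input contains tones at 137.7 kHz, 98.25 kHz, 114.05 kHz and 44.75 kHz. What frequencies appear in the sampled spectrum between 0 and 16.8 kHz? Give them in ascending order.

fs/2 = 16.8 kHz.
137.7 kHz mod fs = 3.3 kHz.
3.3 kHz ≤ fs/2 = 16.8 kHz, appears at 3.3 kHz.
98.25 kHz mod fs = 31.05 kHz.
31.05 kHz > fs/2 = 16.8 kHz, folds to fs − 31.05 kHz = 2.55 kHz.
114.05 kHz mod fs = 13.25 kHz.
13.25 kHz ≤ fs/2 = 16.8 kHz, appears at 13.25 kHz.
44.75 kHz mod fs = 11.15 kHz.
11.15 kHz ≤ fs/2 = 16.8 kHz, appears at 11.15 kHz.
Distinct values: {2.55 kHz, 3.3 kHz, 11.15 kHz, 13.25 kHz}.

2.55 kHz, 3.3 kHz, 11.15 kHz, 13.25 kHz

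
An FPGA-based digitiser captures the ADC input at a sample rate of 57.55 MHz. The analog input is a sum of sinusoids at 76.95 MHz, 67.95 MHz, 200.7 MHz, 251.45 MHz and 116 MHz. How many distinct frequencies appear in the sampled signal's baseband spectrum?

fs/2 = 28.775 MHz.
76.95 MHz mod fs = 19.4 MHz.
19.4 MHz ≤ fs/2 = 28.775 MHz, appears at 19.4 MHz.
67.95 MHz mod fs = 10.4 MHz.
10.4 MHz ≤ fs/2 = 28.775 MHz, appears at 10.4 MHz.
200.7 MHz mod fs = 28.05 MHz.
28.05 MHz ≤ fs/2 = 28.775 MHz, appears at 28.05 MHz.
251.45 MHz mod fs = 21.25 MHz.
21.25 MHz ≤ fs/2 = 28.775 MHz, appears at 21.25 MHz.
116 MHz mod fs = 0.9 MHz.
0.9 MHz ≤ fs/2 = 28.775 MHz, appears at 0.9 MHz.
Distinct values: {0.9 MHz, 10.4 MHz, 19.4 MHz, 21.25 MHz, 28.05 MHz} → 5.

5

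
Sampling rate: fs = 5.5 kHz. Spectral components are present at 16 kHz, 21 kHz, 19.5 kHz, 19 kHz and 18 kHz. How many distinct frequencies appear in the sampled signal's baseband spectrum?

fs/2 = 2.75 kHz.
16 kHz mod fs = 5 kHz.
5 kHz > fs/2 = 2.75 kHz, folds to fs − 5 kHz = 0.5 kHz.
21 kHz mod fs = 4.5 kHz.
4.5 kHz > fs/2 = 2.75 kHz, folds to fs − 4.5 kHz = 1 kHz.
19.5 kHz mod fs = 3 kHz.
3 kHz > fs/2 = 2.75 kHz, folds to fs − 3 kHz = 2.5 kHz.
19 kHz mod fs = 2.5 kHz.
2.5 kHz ≤ fs/2 = 2.75 kHz, appears at 2.5 kHz.
18 kHz mod fs = 1.5 kHz.
1.5 kHz ≤ fs/2 = 2.75 kHz, appears at 1.5 kHz.
Distinct values: {0.5 kHz, 1 kHz, 1.5 kHz, 2.5 kHz} → 4.

4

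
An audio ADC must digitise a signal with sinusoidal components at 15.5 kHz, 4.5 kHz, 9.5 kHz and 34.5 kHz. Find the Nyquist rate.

Highest-frequency component: 34.5 kHz.
Nyquist rate = 2 × 34.5 kHz = 69 kHz.

69 kHz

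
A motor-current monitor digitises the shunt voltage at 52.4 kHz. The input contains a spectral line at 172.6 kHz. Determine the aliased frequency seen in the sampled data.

15.4 kHz

172.6 kHz mod fs = 15.4 kHz.
15.4 kHz ≤ fs/2 = 26.2 kHz, appears at 15.4 kHz.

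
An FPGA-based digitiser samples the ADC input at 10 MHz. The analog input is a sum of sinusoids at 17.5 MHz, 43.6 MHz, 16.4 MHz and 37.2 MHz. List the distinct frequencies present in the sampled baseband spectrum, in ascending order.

fs/2 = 5 MHz.
17.5 MHz mod fs = 7.5 MHz.
7.5 MHz > fs/2 = 5 MHz, folds to fs − 7.5 MHz = 2.5 MHz.
43.6 MHz mod fs = 3.6 MHz.
3.6 MHz ≤ fs/2 = 5 MHz, appears at 3.6 MHz.
16.4 MHz mod fs = 6.4 MHz.
6.4 MHz > fs/2 = 5 MHz, folds to fs − 6.4 MHz = 3.6 MHz.
37.2 MHz mod fs = 7.2 MHz.
7.2 MHz > fs/2 = 5 MHz, folds to fs − 7.2 MHz = 2.8 MHz.
Distinct values: {2.5 MHz, 2.8 MHz, 3.6 MHz}.

2.5 MHz, 2.8 MHz, 3.6 MHz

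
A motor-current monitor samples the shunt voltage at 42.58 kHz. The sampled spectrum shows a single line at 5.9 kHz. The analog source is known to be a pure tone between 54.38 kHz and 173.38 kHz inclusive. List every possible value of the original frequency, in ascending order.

Frequencies that alias to 5.9 kHz are k·fs ± 5.9 kHz for integer k ≥ 0.
k=0: 5.9 kHz.
k=1: 36.68 kHz, 48.48 kHz.
k=2: 79.26 kHz, 91.06 kHz.
k=3: 121.84 kHz, 133.64 kHz.
k=4: 164.42 kHz, 176.22 kHz.
k=5: 207 kHz, 218.8 kHz.
Within [54.38 kHz, 173.38 kHz]: 79.26 kHz, 91.06 kHz, 121.84 kHz, 133.64 kHz, 164.42 kHz.

79.26 kHz, 91.06 kHz, 121.84 kHz, 133.64 kHz, 164.42 kHz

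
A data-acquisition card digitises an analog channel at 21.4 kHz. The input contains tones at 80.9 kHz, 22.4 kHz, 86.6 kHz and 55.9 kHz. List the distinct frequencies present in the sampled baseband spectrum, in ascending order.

fs/2 = 10.7 kHz.
80.9 kHz mod fs = 16.7 kHz.
16.7 kHz > fs/2 = 10.7 kHz, folds to fs − 16.7 kHz = 4.7 kHz.
22.4 kHz mod fs = 1 kHz.
1 kHz ≤ fs/2 = 10.7 kHz, appears at 1 kHz.
86.6 kHz mod fs = 1 kHz.
1 kHz ≤ fs/2 = 10.7 kHz, appears at 1 kHz.
55.9 kHz mod fs = 13.1 kHz.
13.1 kHz > fs/2 = 10.7 kHz, folds to fs − 13.1 kHz = 8.3 kHz.
Distinct values: {1 kHz, 4.7 kHz, 8.3 kHz}.

1 kHz, 4.7 kHz, 8.3 kHz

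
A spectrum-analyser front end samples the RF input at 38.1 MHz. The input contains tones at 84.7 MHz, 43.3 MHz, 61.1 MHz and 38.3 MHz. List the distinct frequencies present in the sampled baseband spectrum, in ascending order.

0.2 MHz, 5.2 MHz, 8.5 MHz, 15.1 MHz

fs/2 = 19.05 MHz.
84.7 MHz mod fs = 8.5 MHz.
8.5 MHz ≤ fs/2 = 19.05 MHz, appears at 8.5 MHz.
43.3 MHz mod fs = 5.2 MHz.
5.2 MHz ≤ fs/2 = 19.05 MHz, appears at 5.2 MHz.
61.1 MHz mod fs = 23 MHz.
23 MHz > fs/2 = 19.05 MHz, folds to fs − 23 MHz = 15.1 MHz.
38.3 MHz mod fs = 0.2 MHz.
0.2 MHz ≤ fs/2 = 19.05 MHz, appears at 0.2 MHz.
Distinct values: {0.2 MHz, 5.2 MHz, 8.5 MHz, 15.1 MHz}.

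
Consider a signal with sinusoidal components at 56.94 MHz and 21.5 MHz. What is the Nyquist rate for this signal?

Highest-frequency component: 56.94 MHz.
Nyquist rate = 2 × 56.94 MHz = 113.88 MHz.

113.88 MHz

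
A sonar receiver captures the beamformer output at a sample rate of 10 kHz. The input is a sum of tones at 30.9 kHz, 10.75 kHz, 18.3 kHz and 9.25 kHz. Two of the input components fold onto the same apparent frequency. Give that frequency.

0.75 kHz

fs/2 = 5 kHz.
30.9 kHz mod fs = 0.9 kHz.
0.9 kHz ≤ fs/2 = 5 kHz, appears at 0.9 kHz.
10.75 kHz mod fs = 0.75 kHz.
0.75 kHz ≤ fs/2 = 5 kHz, appears at 0.75 kHz.
18.3 kHz mod fs = 8.3 kHz.
8.3 kHz > fs/2 = 5 kHz, folds to fs − 8.3 kHz = 1.7 kHz.
9.25 kHz > fs/2 = 5 kHz, folds to fs − 9.25 kHz = 0.75 kHz.
9.25 kHz and 10.75 kHz both map to 0.75 kHz.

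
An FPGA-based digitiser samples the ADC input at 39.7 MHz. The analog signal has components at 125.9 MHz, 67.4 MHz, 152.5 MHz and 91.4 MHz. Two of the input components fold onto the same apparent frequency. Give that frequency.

12 MHz

fs/2 = 19.85 MHz.
125.9 MHz mod fs = 6.8 MHz.
6.8 MHz ≤ fs/2 = 19.85 MHz, appears at 6.8 MHz.
67.4 MHz mod fs = 27.7 MHz.
27.7 MHz > fs/2 = 19.85 MHz, folds to fs − 27.7 MHz = 12 MHz.
152.5 MHz mod fs = 33.4 MHz.
33.4 MHz > fs/2 = 19.85 MHz, folds to fs − 33.4 MHz = 6.3 MHz.
91.4 MHz mod fs = 12 MHz.
12 MHz ≤ fs/2 = 19.85 MHz, appears at 12 MHz.
67.4 MHz and 91.4 MHz both map to 12 MHz.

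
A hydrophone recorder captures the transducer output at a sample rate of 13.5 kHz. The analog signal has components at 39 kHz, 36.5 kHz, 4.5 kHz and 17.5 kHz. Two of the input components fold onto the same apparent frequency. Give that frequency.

4 kHz

fs/2 = 6.75 kHz.
39 kHz mod fs = 12 kHz.
12 kHz > fs/2 = 6.75 kHz, folds to fs − 12 kHz = 1.5 kHz.
36.5 kHz mod fs = 9.5 kHz.
9.5 kHz > fs/2 = 6.75 kHz, folds to fs − 9.5 kHz = 4 kHz.
4.5 kHz ≤ fs/2 = 6.75 kHz, passes unchanged.
17.5 kHz mod fs = 4 kHz.
4 kHz ≤ fs/2 = 6.75 kHz, appears at 4 kHz.
17.5 kHz and 36.5 kHz both map to 4 kHz.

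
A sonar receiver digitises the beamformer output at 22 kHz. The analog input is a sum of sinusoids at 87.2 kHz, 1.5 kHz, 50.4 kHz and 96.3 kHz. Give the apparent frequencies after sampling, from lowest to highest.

0.8 kHz, 1.5 kHz, 6.4 kHz, 8.3 kHz

fs/2 = 11 kHz.
87.2 kHz mod fs = 21.2 kHz.
21.2 kHz > fs/2 = 11 kHz, folds to fs − 21.2 kHz = 0.8 kHz.
1.5 kHz ≤ fs/2 = 11 kHz, passes unchanged.
50.4 kHz mod fs = 6.4 kHz.
6.4 kHz ≤ fs/2 = 11 kHz, appears at 6.4 kHz.
96.3 kHz mod fs = 8.3 kHz.
8.3 kHz ≤ fs/2 = 11 kHz, appears at 8.3 kHz.
Distinct values: {0.8 kHz, 1.5 kHz, 6.4 kHz, 8.3 kHz}.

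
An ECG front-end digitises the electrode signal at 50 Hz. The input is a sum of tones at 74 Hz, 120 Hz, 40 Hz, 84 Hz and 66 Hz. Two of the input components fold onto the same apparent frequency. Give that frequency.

fs/2 = 25 Hz.
74 Hz mod fs = 24 Hz.
24 Hz ≤ fs/2 = 25 Hz, appears at 24 Hz.
120 Hz mod fs = 20 Hz.
20 Hz ≤ fs/2 = 25 Hz, appears at 20 Hz.
40 Hz > fs/2 = 25 Hz, folds to fs − 40 Hz = 10 Hz.
84 Hz mod fs = 34 Hz.
34 Hz > fs/2 = 25 Hz, folds to fs − 34 Hz = 16 Hz.
66 Hz mod fs = 16 Hz.
16 Hz ≤ fs/2 = 25 Hz, appears at 16 Hz.
66 Hz and 84 Hz both map to 16 Hz.

16 Hz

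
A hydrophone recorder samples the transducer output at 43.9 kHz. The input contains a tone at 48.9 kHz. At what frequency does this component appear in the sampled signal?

48.9 kHz mod fs = 5 kHz.
5 kHz ≤ fs/2 = 21.95 kHz, appears at 5 kHz.

5 kHz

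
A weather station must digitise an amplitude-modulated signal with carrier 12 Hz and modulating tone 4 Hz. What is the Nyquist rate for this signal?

32 Hz

AM sidebands sit at fc ± fm = 8 Hz and 16 Hz.
Highest-frequency component: 16 Hz.
Nyquist rate = 2 × 16 Hz = 32 Hz.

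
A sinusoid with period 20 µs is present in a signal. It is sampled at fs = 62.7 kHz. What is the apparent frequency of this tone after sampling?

12.7 kHz

T = 20 µs → f = 1/T = 50 kHz.
50 kHz > fs/2 = 31.35 kHz, folds to fs − 50 kHz = 12.7 kHz.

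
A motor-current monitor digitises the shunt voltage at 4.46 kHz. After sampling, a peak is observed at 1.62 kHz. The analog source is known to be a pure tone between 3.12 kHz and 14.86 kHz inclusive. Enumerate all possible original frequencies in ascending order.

Frequencies that alias to 1.62 kHz are k·fs ± 1.62 kHz for integer k ≥ 0.
k=0: 1.62 kHz.
k=1: 2.84 kHz, 6.08 kHz.
k=2: 7.3 kHz, 10.54 kHz.
k=3: 11.76 kHz, 15 kHz.
k=4: 16.22 kHz, 19.46 kHz.
Within [3.12 kHz, 14.86 kHz]: 6.08 kHz, 7.3 kHz, 10.54 kHz, 11.76 kHz.

6.08 kHz, 7.3 kHz, 10.54 kHz, 11.76 kHz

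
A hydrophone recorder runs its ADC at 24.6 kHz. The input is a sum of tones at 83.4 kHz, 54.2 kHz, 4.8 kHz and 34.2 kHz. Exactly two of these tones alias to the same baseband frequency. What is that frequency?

fs/2 = 12.3 kHz.
83.4 kHz mod fs = 9.6 kHz.
9.6 kHz ≤ fs/2 = 12.3 kHz, appears at 9.6 kHz.
54.2 kHz mod fs = 5 kHz.
5 kHz ≤ fs/2 = 12.3 kHz, appears at 5 kHz.
4.8 kHz ≤ fs/2 = 12.3 kHz, passes unchanged.
34.2 kHz mod fs = 9.6 kHz.
9.6 kHz ≤ fs/2 = 12.3 kHz, appears at 9.6 kHz.
34.2 kHz and 83.4 kHz both map to 9.6 kHz.

9.6 kHz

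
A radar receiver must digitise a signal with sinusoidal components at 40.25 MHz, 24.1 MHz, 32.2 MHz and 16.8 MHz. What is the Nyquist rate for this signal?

80.5 MHz

Highest-frequency component: 40.25 MHz.
Nyquist rate = 2 × 40.25 MHz = 80.5 MHz.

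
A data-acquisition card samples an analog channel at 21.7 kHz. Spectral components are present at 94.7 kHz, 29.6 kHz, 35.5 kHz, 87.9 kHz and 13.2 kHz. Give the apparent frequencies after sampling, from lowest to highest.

1.1 kHz, 7.9 kHz, 8.5 kHz

fs/2 = 10.85 kHz.
94.7 kHz mod fs = 7.9 kHz.
7.9 kHz ≤ fs/2 = 10.85 kHz, appears at 7.9 kHz.
29.6 kHz mod fs = 7.9 kHz.
7.9 kHz ≤ fs/2 = 10.85 kHz, appears at 7.9 kHz.
35.5 kHz mod fs = 13.8 kHz.
13.8 kHz > fs/2 = 10.85 kHz, folds to fs − 13.8 kHz = 7.9 kHz.
87.9 kHz mod fs = 1.1 kHz.
1.1 kHz ≤ fs/2 = 10.85 kHz, appears at 1.1 kHz.
13.2 kHz > fs/2 = 10.85 kHz, folds to fs − 13.2 kHz = 8.5 kHz.
Distinct values: {1.1 kHz, 7.9 kHz, 8.5 kHz}.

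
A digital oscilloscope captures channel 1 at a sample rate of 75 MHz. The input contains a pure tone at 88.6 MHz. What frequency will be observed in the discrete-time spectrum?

13.6 MHz

88.6 MHz mod fs = 13.6 MHz.
13.6 MHz ≤ fs/2 = 37.5 MHz, appears at 13.6 MHz.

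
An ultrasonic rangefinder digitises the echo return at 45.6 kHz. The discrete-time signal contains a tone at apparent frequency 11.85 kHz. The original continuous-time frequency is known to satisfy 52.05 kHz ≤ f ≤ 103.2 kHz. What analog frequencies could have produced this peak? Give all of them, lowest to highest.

Frequencies that alias to 11.85 kHz are k·fs ± 11.85 kHz for integer k ≥ 0.
k=0: 11.85 kHz.
k=1: 33.75 kHz, 57.45 kHz.
k=2: 79.35 kHz, 103.05 kHz.
k=3: 124.95 kHz, 148.65 kHz.
Within [52.05 kHz, 103.2 kHz]: 57.45 kHz, 79.35 kHz, 103.05 kHz.

57.45 kHz, 79.35 kHz, 103.05 kHz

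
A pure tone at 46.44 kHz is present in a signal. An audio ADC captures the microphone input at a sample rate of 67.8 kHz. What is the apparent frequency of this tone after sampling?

21.36 kHz

46.44 kHz > fs/2 = 33.9 kHz, folds to fs − 46.44 kHz = 21.36 kHz.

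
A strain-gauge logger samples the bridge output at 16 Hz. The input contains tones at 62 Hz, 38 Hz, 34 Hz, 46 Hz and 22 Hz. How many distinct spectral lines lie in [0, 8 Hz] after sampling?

fs/2 = 8 Hz.
62 Hz mod fs = 14 Hz.
14 Hz > fs/2 = 8 Hz, folds to fs − 14 Hz = 2 Hz.
38 Hz mod fs = 6 Hz.
6 Hz ≤ fs/2 = 8 Hz, appears at 6 Hz.
34 Hz mod fs = 2 Hz.
2 Hz ≤ fs/2 = 8 Hz, appears at 2 Hz.
46 Hz mod fs = 14 Hz.
14 Hz > fs/2 = 8 Hz, folds to fs − 14 Hz = 2 Hz.
22 Hz mod fs = 6 Hz.
6 Hz ≤ fs/2 = 8 Hz, appears at 6 Hz.
Distinct values: {2 Hz, 6 Hz} → 2.

2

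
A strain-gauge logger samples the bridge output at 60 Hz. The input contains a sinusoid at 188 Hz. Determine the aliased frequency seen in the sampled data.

8 Hz

188 Hz mod fs = 8 Hz.
8 Hz ≤ fs/2 = 30 Hz, appears at 8 Hz.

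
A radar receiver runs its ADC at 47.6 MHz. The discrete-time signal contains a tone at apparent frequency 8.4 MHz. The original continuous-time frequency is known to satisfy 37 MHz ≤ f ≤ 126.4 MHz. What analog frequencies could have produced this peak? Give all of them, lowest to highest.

39.2 MHz, 56 MHz, 86.8 MHz, 103.6 MHz

Frequencies that alias to 8.4 MHz are k·fs ± 8.4 MHz for integer k ≥ 0.
k=0: 8.4 MHz.
k=1: 39.2 MHz, 56 MHz.
k=2: 86.8 MHz, 103.6 MHz.
k=3: 134.4 MHz, 151.2 MHz.
Within [37 MHz, 126.4 MHz]: 39.2 MHz, 56 MHz, 86.8 MHz, 103.6 MHz.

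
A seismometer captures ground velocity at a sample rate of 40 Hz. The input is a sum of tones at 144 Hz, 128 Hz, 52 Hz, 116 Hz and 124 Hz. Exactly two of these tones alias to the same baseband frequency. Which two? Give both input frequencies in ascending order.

fs/2 = 20 Hz.
144 Hz mod fs = 24 Hz.
24 Hz > fs/2 = 20 Hz, folds to fs − 24 Hz = 16 Hz.
128 Hz mod fs = 8 Hz.
8 Hz ≤ fs/2 = 20 Hz, appears at 8 Hz.
52 Hz mod fs = 12 Hz.
12 Hz ≤ fs/2 = 20 Hz, appears at 12 Hz.
116 Hz mod fs = 36 Hz.
36 Hz > fs/2 = 20 Hz, folds to fs − 36 Hz = 4 Hz.
124 Hz mod fs = 4 Hz.
4 Hz ≤ fs/2 = 20 Hz, appears at 4 Hz.
116 Hz and 124 Hz both map to 4 Hz.

116 Hz, 124 Hz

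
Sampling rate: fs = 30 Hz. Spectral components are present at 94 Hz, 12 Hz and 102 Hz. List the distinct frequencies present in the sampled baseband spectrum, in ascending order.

4 Hz, 12 Hz

fs/2 = 15 Hz.
94 Hz mod fs = 4 Hz.
4 Hz ≤ fs/2 = 15 Hz, appears at 4 Hz.
12 Hz ≤ fs/2 = 15 Hz, passes unchanged.
102 Hz mod fs = 12 Hz.
12 Hz ≤ fs/2 = 15 Hz, appears at 12 Hz.
Distinct values: {4 Hz, 12 Hz}.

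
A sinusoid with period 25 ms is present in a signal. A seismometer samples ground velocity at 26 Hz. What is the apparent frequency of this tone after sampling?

T = 25 ms → f = 1/T = 40 Hz.
40 Hz mod fs = 14 Hz.
14 Hz > fs/2 = 13 Hz, folds to fs − 14 Hz = 12 Hz.

12 Hz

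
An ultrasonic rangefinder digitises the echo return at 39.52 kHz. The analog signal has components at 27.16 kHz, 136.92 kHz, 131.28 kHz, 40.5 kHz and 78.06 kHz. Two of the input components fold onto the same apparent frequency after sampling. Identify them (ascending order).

fs/2 = 19.76 kHz.
27.16 kHz > fs/2 = 19.76 kHz, folds to fs − 27.16 kHz = 12.36 kHz.
136.92 kHz mod fs = 18.36 kHz.
18.36 kHz ≤ fs/2 = 19.76 kHz, appears at 18.36 kHz.
131.28 kHz mod fs = 12.72 kHz.
12.72 kHz ≤ fs/2 = 19.76 kHz, appears at 12.72 kHz.
40.5 kHz mod fs = 0.98 kHz.
0.98 kHz ≤ fs/2 = 19.76 kHz, appears at 0.98 kHz.
78.06 kHz mod fs = 38.54 kHz.
38.54 kHz > fs/2 = 19.76 kHz, folds to fs − 38.54 kHz = 0.98 kHz.
40.5 kHz and 78.06 kHz both map to 0.98 kHz.

40.5 kHz, 78.06 kHz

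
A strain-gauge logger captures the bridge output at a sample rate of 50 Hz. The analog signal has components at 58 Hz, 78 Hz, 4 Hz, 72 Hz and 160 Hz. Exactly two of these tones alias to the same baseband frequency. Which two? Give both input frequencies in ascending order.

fs/2 = 25 Hz.
58 Hz mod fs = 8 Hz.
8 Hz ≤ fs/2 = 25 Hz, appears at 8 Hz.
78 Hz mod fs = 28 Hz.
28 Hz > fs/2 = 25 Hz, folds to fs − 28 Hz = 22 Hz.
4 Hz ≤ fs/2 = 25 Hz, passes unchanged.
72 Hz mod fs = 22 Hz.
22 Hz ≤ fs/2 = 25 Hz, appears at 22 Hz.
160 Hz mod fs = 10 Hz.
10 Hz ≤ fs/2 = 25 Hz, appears at 10 Hz.
72 Hz and 78 Hz both map to 22 Hz.

72 Hz, 78 Hz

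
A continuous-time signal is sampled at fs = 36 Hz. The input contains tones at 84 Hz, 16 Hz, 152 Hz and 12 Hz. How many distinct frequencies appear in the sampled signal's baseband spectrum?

3

fs/2 = 18 Hz.
84 Hz mod fs = 12 Hz.
12 Hz ≤ fs/2 = 18 Hz, appears at 12 Hz.
16 Hz ≤ fs/2 = 18 Hz, passes unchanged.
152 Hz mod fs = 8 Hz.
8 Hz ≤ fs/2 = 18 Hz, appears at 8 Hz.
12 Hz ≤ fs/2 = 18 Hz, passes unchanged.
Distinct values: {8 Hz, 12 Hz, 16 Hz} → 3.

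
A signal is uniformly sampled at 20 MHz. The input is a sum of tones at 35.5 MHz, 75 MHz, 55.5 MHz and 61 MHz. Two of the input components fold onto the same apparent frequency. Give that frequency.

fs/2 = 10 MHz.
35.5 MHz mod fs = 15.5 MHz.
15.5 MHz > fs/2 = 10 MHz, folds to fs − 15.5 MHz = 4.5 MHz.
75 MHz mod fs = 15 MHz.
15 MHz > fs/2 = 10 MHz, folds to fs − 15 MHz = 5 MHz.
55.5 MHz mod fs = 15.5 MHz.
15.5 MHz > fs/2 = 10 MHz, folds to fs − 15.5 MHz = 4.5 MHz.
61 MHz mod fs = 1 MHz.
1 MHz ≤ fs/2 = 10 MHz, appears at 1 MHz.
35.5 MHz and 55.5 MHz both map to 4.5 MHz.

4.5 MHz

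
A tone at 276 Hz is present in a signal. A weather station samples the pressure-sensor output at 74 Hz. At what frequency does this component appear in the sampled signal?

20 Hz

276 Hz mod fs = 54 Hz.
54 Hz > fs/2 = 37 Hz, folds to fs − 54 Hz = 20 Hz.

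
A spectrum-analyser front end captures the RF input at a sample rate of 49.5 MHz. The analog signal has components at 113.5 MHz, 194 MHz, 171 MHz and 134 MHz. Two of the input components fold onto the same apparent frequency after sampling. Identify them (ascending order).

113.5 MHz, 134 MHz

fs/2 = 24.75 MHz.
113.5 MHz mod fs = 14.5 MHz.
14.5 MHz ≤ fs/2 = 24.75 MHz, appears at 14.5 MHz.
194 MHz mod fs = 45.5 MHz.
45.5 MHz > fs/2 = 24.75 MHz, folds to fs − 45.5 MHz = 4 MHz.
171 MHz mod fs = 22.5 MHz.
22.5 MHz ≤ fs/2 = 24.75 MHz, appears at 22.5 MHz.
134 MHz mod fs = 35 MHz.
35 MHz > fs/2 = 24.75 MHz, folds to fs − 35 MHz = 14.5 MHz.
113.5 MHz and 134 MHz both map to 14.5 MHz.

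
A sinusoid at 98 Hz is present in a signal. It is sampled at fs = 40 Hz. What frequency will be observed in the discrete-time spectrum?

18 Hz

98 Hz mod fs = 18 Hz.
18 Hz ≤ fs/2 = 20 Hz, appears at 18 Hz.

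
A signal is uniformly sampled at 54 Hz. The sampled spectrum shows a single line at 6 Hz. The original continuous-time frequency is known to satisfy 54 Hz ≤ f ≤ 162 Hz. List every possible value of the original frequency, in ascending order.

Frequencies that alias to 6 Hz are k·fs ± 6 Hz for integer k ≥ 0.
k=0: 6 Hz.
k=1: 48 Hz, 60 Hz.
k=2: 102 Hz, 114 Hz.
k=3: 156 Hz, 168 Hz.
k=4: 210 Hz, 222 Hz.
Within [54 Hz, 162 Hz]: 60 Hz, 102 Hz, 114 Hz, 156 Hz.

60 Hz, 102 Hz, 114 Hz, 156 Hz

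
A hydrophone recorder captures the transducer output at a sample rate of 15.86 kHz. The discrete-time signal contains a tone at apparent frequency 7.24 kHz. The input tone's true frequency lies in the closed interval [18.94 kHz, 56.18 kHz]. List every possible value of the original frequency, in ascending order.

Frequencies that alias to 7.24 kHz are k·fs ± 7.24 kHz for integer k ≥ 0.
k=0: 7.24 kHz.
k=1: 8.62 kHz, 23.1 kHz.
k=2: 24.48 kHz, 38.96 kHz.
k=3: 40.34 kHz, 54.82 kHz.
k=4: 56.2 kHz, 70.68 kHz.
Within [18.94 kHz, 56.18 kHz]: 23.1 kHz, 24.48 kHz, 38.96 kHz, 40.34 kHz, 54.82 kHz.

23.1 kHz, 24.48 kHz, 38.96 kHz, 40.34 kHz, 54.82 kHz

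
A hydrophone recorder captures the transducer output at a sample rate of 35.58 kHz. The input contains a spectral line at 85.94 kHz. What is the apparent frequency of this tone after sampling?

14.78 kHz

85.94 kHz mod fs = 14.78 kHz.
14.78 kHz ≤ fs/2 = 17.79 kHz, appears at 14.78 kHz.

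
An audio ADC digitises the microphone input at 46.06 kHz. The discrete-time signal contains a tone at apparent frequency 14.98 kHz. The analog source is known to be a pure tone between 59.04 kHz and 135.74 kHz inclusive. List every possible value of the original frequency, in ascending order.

61.04 kHz, 77.14 kHz, 107.1 kHz, 123.2 kHz

Frequencies that alias to 14.98 kHz are k·fs ± 14.98 kHz for integer k ≥ 0.
k=0: 14.98 kHz.
k=1: 31.08 kHz, 61.04 kHz.
k=2: 77.14 kHz, 107.1 kHz.
k=3: 123.2 kHz, 153.16 kHz.
k=4: 169.26 kHz, 199.22 kHz.
Within [59.04 kHz, 135.74 kHz]: 61.04 kHz, 77.14 kHz, 107.1 kHz, 123.2 kHz.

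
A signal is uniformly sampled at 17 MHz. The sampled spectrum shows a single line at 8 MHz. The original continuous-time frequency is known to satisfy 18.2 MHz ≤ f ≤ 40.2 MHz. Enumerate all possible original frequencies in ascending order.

25 MHz, 26 MHz

Frequencies that alias to 8 MHz are k·fs ± 8 MHz for integer k ≥ 0.
k=0: 8 MHz.
k=1: 9 MHz, 25 MHz.
k=2: 26 MHz, 42 MHz.
k=3: 43 MHz, 59 MHz.
Within [18.2 MHz, 40.2 MHz]: 25 MHz, 26 MHz.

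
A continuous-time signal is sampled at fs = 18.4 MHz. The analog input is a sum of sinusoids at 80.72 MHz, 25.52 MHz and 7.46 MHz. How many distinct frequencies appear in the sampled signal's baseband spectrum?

fs/2 = 9.2 MHz.
80.72 MHz mod fs = 7.12 MHz.
7.12 MHz ≤ fs/2 = 9.2 MHz, appears at 7.12 MHz.
25.52 MHz mod fs = 7.12 MHz.
7.12 MHz ≤ fs/2 = 9.2 MHz, appears at 7.12 MHz.
7.46 MHz ≤ fs/2 = 9.2 MHz, passes unchanged.
Distinct values: {7.12 MHz, 7.46 MHz} → 2.

2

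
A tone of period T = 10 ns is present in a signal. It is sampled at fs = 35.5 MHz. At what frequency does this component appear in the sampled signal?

6.5 MHz

T = 10 ns → f = 1/T = 100 MHz.
100 MHz mod fs = 29 MHz.
29 MHz > fs/2 = 17.75 MHz, folds to fs − 29 MHz = 6.5 MHz.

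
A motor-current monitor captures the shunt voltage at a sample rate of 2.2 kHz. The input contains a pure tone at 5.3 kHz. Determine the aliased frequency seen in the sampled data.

5.3 kHz mod fs = 0.9 kHz.
0.9 kHz ≤ fs/2 = 1.1 kHz, appears at 0.9 kHz.

0.9 kHz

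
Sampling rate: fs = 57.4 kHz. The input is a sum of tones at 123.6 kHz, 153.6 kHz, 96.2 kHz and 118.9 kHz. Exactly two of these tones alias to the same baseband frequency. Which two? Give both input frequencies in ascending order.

fs/2 = 28.7 kHz.
123.6 kHz mod fs = 8.8 kHz.
8.8 kHz ≤ fs/2 = 28.7 kHz, appears at 8.8 kHz.
153.6 kHz mod fs = 38.8 kHz.
38.8 kHz > fs/2 = 28.7 kHz, folds to fs − 38.8 kHz = 18.6 kHz.
96.2 kHz mod fs = 38.8 kHz.
38.8 kHz > fs/2 = 28.7 kHz, folds to fs − 38.8 kHz = 18.6 kHz.
118.9 kHz mod fs = 4.1 kHz.
4.1 kHz ≤ fs/2 = 28.7 kHz, appears at 4.1 kHz.
96.2 kHz and 153.6 kHz both map to 18.6 kHz.

96.2 kHz, 153.6 kHz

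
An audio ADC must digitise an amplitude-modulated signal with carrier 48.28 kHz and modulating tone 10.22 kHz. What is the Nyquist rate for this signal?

AM sidebands sit at fc ± fm = 38.06 kHz and 58.5 kHz.
Highest-frequency component: 58.5 kHz.
Nyquist rate = 2 × 58.5 kHz = 117 kHz.

117 kHz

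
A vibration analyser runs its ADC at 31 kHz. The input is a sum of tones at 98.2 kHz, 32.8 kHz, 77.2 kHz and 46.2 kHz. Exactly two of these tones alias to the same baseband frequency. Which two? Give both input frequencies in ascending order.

fs/2 = 15.5 kHz.
98.2 kHz mod fs = 5.2 kHz.
5.2 kHz ≤ fs/2 = 15.5 kHz, appears at 5.2 kHz.
32.8 kHz mod fs = 1.8 kHz.
1.8 kHz ≤ fs/2 = 15.5 kHz, appears at 1.8 kHz.
77.2 kHz mod fs = 15.2 kHz.
15.2 kHz ≤ fs/2 = 15.5 kHz, appears at 15.2 kHz.
46.2 kHz mod fs = 15.2 kHz.
15.2 kHz ≤ fs/2 = 15.5 kHz, appears at 15.2 kHz.
46.2 kHz and 77.2 kHz both map to 15.2 kHz.

46.2 kHz, 77.2 kHz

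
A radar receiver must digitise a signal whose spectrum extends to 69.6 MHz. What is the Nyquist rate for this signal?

Nyquist rate = 2 × 69.6 MHz = 139.2 MHz.

139.2 MHz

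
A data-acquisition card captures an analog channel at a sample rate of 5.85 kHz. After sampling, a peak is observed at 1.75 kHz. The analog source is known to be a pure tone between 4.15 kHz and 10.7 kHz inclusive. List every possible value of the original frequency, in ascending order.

Frequencies that alias to 1.75 kHz are k·fs ± 1.75 kHz for integer k ≥ 0.
k=0: 1.75 kHz.
k=1: 4.1 kHz, 7.6 kHz.
k=2: 9.95 kHz, 13.45 kHz.
k=3: 15.8 kHz, 19.3 kHz.
Within [4.15 kHz, 10.7 kHz]: 7.6 kHz, 9.95 kHz.

7.6 kHz, 9.95 kHz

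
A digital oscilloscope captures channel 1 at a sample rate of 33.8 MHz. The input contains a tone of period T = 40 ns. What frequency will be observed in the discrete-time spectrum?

8.8 MHz

T = 40 ns → f = 1/T = 25 MHz.
25 MHz > fs/2 = 16.9 MHz, folds to fs − 25 MHz = 8.8 MHz.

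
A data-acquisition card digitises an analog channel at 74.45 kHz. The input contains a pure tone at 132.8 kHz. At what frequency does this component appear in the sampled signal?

16.1 kHz

132.8 kHz mod fs = 58.35 kHz.
58.35 kHz > fs/2 = 37.225 kHz, folds to fs − 58.35 kHz = 16.1 kHz.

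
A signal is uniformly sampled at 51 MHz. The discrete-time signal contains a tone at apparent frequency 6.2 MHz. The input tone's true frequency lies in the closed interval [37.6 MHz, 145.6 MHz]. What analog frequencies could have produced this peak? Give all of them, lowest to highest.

Frequencies that alias to 6.2 MHz are k·fs ± 6.2 MHz for integer k ≥ 0.
k=0: 6.2 MHz.
k=1: 44.8 MHz, 57.2 MHz.
k=2: 95.8 MHz, 108.2 MHz.
k=3: 146.8 MHz, 159.2 MHz.
Within [37.6 MHz, 145.6 MHz]: 44.8 MHz, 57.2 MHz, 95.8 MHz, 108.2 MHz.

44.8 MHz, 57.2 MHz, 95.8 MHz, 108.2 MHz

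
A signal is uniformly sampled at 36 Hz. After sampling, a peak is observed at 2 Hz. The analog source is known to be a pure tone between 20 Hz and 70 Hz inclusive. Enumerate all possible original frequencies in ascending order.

34 Hz, 38 Hz, 70 Hz

Frequencies that alias to 2 Hz are k·fs ± 2 Hz for integer k ≥ 0.
k=0: 2 Hz.
k=1: 34 Hz, 38 Hz.
k=2: 70 Hz, 74 Hz.
k=3: 106 Hz, 110 Hz.
Within [20 Hz, 70 Hz]: 34 Hz, 38 Hz, 70 Hz.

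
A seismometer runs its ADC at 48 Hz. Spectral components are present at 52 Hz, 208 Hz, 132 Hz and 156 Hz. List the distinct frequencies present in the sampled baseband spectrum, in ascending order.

4 Hz, 12 Hz, 16 Hz

fs/2 = 24 Hz.
52 Hz mod fs = 4 Hz.
4 Hz ≤ fs/2 = 24 Hz, appears at 4 Hz.
208 Hz mod fs = 16 Hz.
16 Hz ≤ fs/2 = 24 Hz, appears at 16 Hz.
132 Hz mod fs = 36 Hz.
36 Hz > fs/2 = 24 Hz, folds to fs − 36 Hz = 12 Hz.
156 Hz mod fs = 12 Hz.
12 Hz ≤ fs/2 = 24 Hz, appears at 12 Hz.
Distinct values: {4 Hz, 12 Hz, 16 Hz}.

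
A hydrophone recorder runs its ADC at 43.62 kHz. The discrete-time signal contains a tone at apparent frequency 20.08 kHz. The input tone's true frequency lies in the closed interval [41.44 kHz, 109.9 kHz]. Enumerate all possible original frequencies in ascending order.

63.7 kHz, 67.16 kHz, 107.32 kHz

Frequencies that alias to 20.08 kHz are k·fs ± 20.08 kHz for integer k ≥ 0.
k=0: 20.08 kHz.
k=1: 23.54 kHz, 63.7 kHz.
k=2: 67.16 kHz, 107.32 kHz.
k=3: 110.78 kHz, 150.94 kHz.
Within [41.44 kHz, 109.9 kHz]: 63.7 kHz, 67.16 kHz, 107.32 kHz.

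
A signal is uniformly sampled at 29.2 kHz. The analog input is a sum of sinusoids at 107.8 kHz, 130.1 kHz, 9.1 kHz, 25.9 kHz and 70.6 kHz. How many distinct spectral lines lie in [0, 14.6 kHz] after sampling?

5

fs/2 = 14.6 kHz.
107.8 kHz mod fs = 20.2 kHz.
20.2 kHz > fs/2 = 14.6 kHz, folds to fs − 20.2 kHz = 9 kHz.
130.1 kHz mod fs = 13.3 kHz.
13.3 kHz ≤ fs/2 = 14.6 kHz, appears at 13.3 kHz.
9.1 kHz ≤ fs/2 = 14.6 kHz, passes unchanged.
25.9 kHz > fs/2 = 14.6 kHz, folds to fs − 25.9 kHz = 3.3 kHz.
70.6 kHz mod fs = 12.2 kHz.
12.2 kHz ≤ fs/2 = 14.6 kHz, appears at 12.2 kHz.
Distinct values: {3.3 kHz, 9 kHz, 9.1 kHz, 12.2 kHz, 13.3 kHz} → 5.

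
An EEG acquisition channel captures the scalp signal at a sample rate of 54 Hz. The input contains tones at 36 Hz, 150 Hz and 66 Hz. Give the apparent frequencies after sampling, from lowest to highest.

12 Hz, 18 Hz

fs/2 = 27 Hz.
36 Hz > fs/2 = 27 Hz, folds to fs − 36 Hz = 18 Hz.
150 Hz mod fs = 42 Hz.
42 Hz > fs/2 = 27 Hz, folds to fs − 42 Hz = 12 Hz.
66 Hz mod fs = 12 Hz.
12 Hz ≤ fs/2 = 27 Hz, appears at 12 Hz.
Distinct values: {12 Hz, 18 Hz}.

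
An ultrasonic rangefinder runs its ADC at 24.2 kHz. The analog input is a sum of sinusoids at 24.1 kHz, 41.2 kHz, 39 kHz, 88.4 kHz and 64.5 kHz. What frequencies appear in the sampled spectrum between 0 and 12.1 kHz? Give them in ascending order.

0.1 kHz, 7.2 kHz, 8.1 kHz, 8.4 kHz, 9.4 kHz

fs/2 = 12.1 kHz.
24.1 kHz > fs/2 = 12.1 kHz, folds to fs − 24.1 kHz = 0.1 kHz.
41.2 kHz mod fs = 17 kHz.
17 kHz > fs/2 = 12.1 kHz, folds to fs − 17 kHz = 7.2 kHz.
39 kHz mod fs = 14.8 kHz.
14.8 kHz > fs/2 = 12.1 kHz, folds to fs − 14.8 kHz = 9.4 kHz.
88.4 kHz mod fs = 15.8 kHz.
15.8 kHz > fs/2 = 12.1 kHz, folds to fs − 15.8 kHz = 8.4 kHz.
64.5 kHz mod fs = 16.1 kHz.
16.1 kHz > fs/2 = 12.1 kHz, folds to fs − 16.1 kHz = 8.1 kHz.
Distinct values: {0.1 kHz, 7.2 kHz, 8.1 kHz, 8.4 kHz, 9.4 kHz}.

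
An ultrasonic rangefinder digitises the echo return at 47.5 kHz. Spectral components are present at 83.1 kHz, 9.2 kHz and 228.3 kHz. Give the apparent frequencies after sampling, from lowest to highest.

fs/2 = 23.75 kHz.
83.1 kHz mod fs = 35.6 kHz.
35.6 kHz > fs/2 = 23.75 kHz, folds to fs − 35.6 kHz = 11.9 kHz.
9.2 kHz ≤ fs/2 = 23.75 kHz, passes unchanged.
228.3 kHz mod fs = 38.3 kHz.
38.3 kHz > fs/2 = 23.75 kHz, folds to fs − 38.3 kHz = 9.2 kHz.
Distinct values: {9.2 kHz, 11.9 kHz}.

9.2 kHz, 11.9 kHz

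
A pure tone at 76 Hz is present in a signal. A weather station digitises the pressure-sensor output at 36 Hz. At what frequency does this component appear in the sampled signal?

4 Hz

76 Hz mod fs = 4 Hz.
4 Hz ≤ fs/2 = 18 Hz, appears at 4 Hz.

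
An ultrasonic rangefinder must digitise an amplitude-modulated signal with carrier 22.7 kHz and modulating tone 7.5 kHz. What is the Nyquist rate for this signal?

60.4 kHz

AM sidebands sit at fc ± fm = 15.2 kHz and 30.2 kHz.
Highest-frequency component: 30.2 kHz.
Nyquist rate = 2 × 30.2 kHz = 60.4 kHz.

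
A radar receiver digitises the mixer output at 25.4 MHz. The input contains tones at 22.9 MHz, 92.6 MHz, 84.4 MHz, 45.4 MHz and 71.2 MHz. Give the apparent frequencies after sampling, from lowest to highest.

fs/2 = 12.7 MHz.
22.9 MHz > fs/2 = 12.7 MHz, folds to fs − 22.9 MHz = 2.5 MHz.
92.6 MHz mod fs = 16.4 MHz.
16.4 MHz > fs/2 = 12.7 MHz, folds to fs − 16.4 MHz = 9 MHz.
84.4 MHz mod fs = 8.2 MHz.
8.2 MHz ≤ fs/2 = 12.7 MHz, appears at 8.2 MHz.
45.4 MHz mod fs = 20 MHz.
20 MHz > fs/2 = 12.7 MHz, folds to fs − 20 MHz = 5.4 MHz.
71.2 MHz mod fs = 20.4 MHz.
20.4 MHz > fs/2 = 12.7 MHz, folds to fs − 20.4 MHz = 5 MHz.
Distinct values: {2.5 MHz, 5 MHz, 5.4 MHz, 8.2 MHz, 9 MHz}.

2.5 MHz, 5 MHz, 5.4 MHz, 8.2 MHz, 9 MHz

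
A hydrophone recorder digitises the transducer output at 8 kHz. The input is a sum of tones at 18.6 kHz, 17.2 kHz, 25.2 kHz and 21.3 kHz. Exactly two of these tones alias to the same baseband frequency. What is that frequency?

fs/2 = 4 kHz.
18.6 kHz mod fs = 2.6 kHz.
2.6 kHz ≤ fs/2 = 4 kHz, appears at 2.6 kHz.
17.2 kHz mod fs = 1.2 kHz.
1.2 kHz ≤ fs/2 = 4 kHz, appears at 1.2 kHz.
25.2 kHz mod fs = 1.2 kHz.
1.2 kHz ≤ fs/2 = 4 kHz, appears at 1.2 kHz.
21.3 kHz mod fs = 5.3 kHz.
5.3 kHz > fs/2 = 4 kHz, folds to fs − 5.3 kHz = 2.7 kHz.
17.2 kHz and 25.2 kHz both map to 1.2 kHz.

1.2 kHz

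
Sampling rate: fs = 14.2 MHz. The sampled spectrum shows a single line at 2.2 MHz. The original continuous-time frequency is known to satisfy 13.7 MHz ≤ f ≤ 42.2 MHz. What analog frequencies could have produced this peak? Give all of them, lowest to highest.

16.4 MHz, 26.2 MHz, 30.6 MHz, 40.4 MHz

Frequencies that alias to 2.2 MHz are k·fs ± 2.2 MHz for integer k ≥ 0.
k=0: 2.2 MHz.
k=1: 12 MHz, 16.4 MHz.
k=2: 26.2 MHz, 30.6 MHz.
k=3: 40.4 MHz, 44.8 MHz.
k=4: 54.6 MHz, 59 MHz.
Within [13.7 MHz, 42.2 MHz]: 16.4 MHz, 26.2 MHz, 30.6 MHz, 40.4 MHz.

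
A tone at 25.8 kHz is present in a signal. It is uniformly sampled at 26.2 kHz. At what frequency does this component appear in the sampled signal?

0.4 kHz

25.8 kHz > fs/2 = 13.1 kHz, folds to fs − 25.8 kHz = 0.4 kHz.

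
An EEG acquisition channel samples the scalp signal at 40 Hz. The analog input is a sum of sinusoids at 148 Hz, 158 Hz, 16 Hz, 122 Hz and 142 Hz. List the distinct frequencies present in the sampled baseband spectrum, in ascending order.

2 Hz, 12 Hz, 16 Hz, 18 Hz

fs/2 = 20 Hz.
148 Hz mod fs = 28 Hz.
28 Hz > fs/2 = 20 Hz, folds to fs − 28 Hz = 12 Hz.
158 Hz mod fs = 38 Hz.
38 Hz > fs/2 = 20 Hz, folds to fs − 38 Hz = 2 Hz.
16 Hz ≤ fs/2 = 20 Hz, passes unchanged.
122 Hz mod fs = 2 Hz.
2 Hz ≤ fs/2 = 20 Hz, appears at 2 Hz.
142 Hz mod fs = 22 Hz.
22 Hz > fs/2 = 20 Hz, folds to fs − 22 Hz = 18 Hz.
Distinct values: {2 Hz, 12 Hz, 16 Hz, 18 Hz}.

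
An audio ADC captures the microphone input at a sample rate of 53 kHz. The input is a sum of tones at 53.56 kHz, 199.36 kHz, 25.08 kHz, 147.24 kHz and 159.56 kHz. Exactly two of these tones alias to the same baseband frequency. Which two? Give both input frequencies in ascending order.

fs/2 = 26.5 kHz.
53.56 kHz mod fs = 0.56 kHz.
0.56 kHz ≤ fs/2 = 26.5 kHz, appears at 0.56 kHz.
199.36 kHz mod fs = 40.36 kHz.
40.36 kHz > fs/2 = 26.5 kHz, folds to fs − 40.36 kHz = 12.64 kHz.
25.08 kHz ≤ fs/2 = 26.5 kHz, passes unchanged.
147.24 kHz mod fs = 41.24 kHz.
41.24 kHz > fs/2 = 26.5 kHz, folds to fs − 41.24 kHz = 11.76 kHz.
159.56 kHz mod fs = 0.56 kHz.
0.56 kHz ≤ fs/2 = 26.5 kHz, appears at 0.56 kHz.
53.56 kHz and 159.56 kHz both map to 0.56 kHz.

53.56 kHz, 159.56 kHz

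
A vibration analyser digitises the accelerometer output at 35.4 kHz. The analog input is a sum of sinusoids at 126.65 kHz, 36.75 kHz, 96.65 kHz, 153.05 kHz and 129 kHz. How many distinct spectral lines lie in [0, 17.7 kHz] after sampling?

fs/2 = 17.7 kHz.
126.65 kHz mod fs = 20.45 kHz.
20.45 kHz > fs/2 = 17.7 kHz, folds to fs − 20.45 kHz = 14.95 kHz.
36.75 kHz mod fs = 1.35 kHz.
1.35 kHz ≤ fs/2 = 17.7 kHz, appears at 1.35 kHz.
96.65 kHz mod fs = 25.85 kHz.
25.85 kHz > fs/2 = 17.7 kHz, folds to fs − 25.85 kHz = 9.55 kHz.
153.05 kHz mod fs = 11.45 kHz.
11.45 kHz ≤ fs/2 = 17.7 kHz, appears at 11.45 kHz.
129 kHz mod fs = 22.8 kHz.
22.8 kHz > fs/2 = 17.7 kHz, folds to fs − 22.8 kHz = 12.6 kHz.
Distinct values: {1.35 kHz, 9.55 kHz, 11.45 kHz, 12.6 kHz, 14.95 kHz} → 5.

5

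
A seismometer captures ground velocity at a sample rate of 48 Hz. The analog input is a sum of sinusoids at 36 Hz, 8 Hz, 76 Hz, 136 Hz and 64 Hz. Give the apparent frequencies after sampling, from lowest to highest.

8 Hz, 12 Hz, 16 Hz, 20 Hz

fs/2 = 24 Hz.
36 Hz > fs/2 = 24 Hz, folds to fs − 36 Hz = 12 Hz.
8 Hz ≤ fs/2 = 24 Hz, passes unchanged.
76 Hz mod fs = 28 Hz.
28 Hz > fs/2 = 24 Hz, folds to fs − 28 Hz = 20 Hz.
136 Hz mod fs = 40 Hz.
40 Hz > fs/2 = 24 Hz, folds to fs − 40 Hz = 8 Hz.
64 Hz mod fs = 16 Hz.
16 Hz ≤ fs/2 = 24 Hz, appears at 16 Hz.
Distinct values: {8 Hz, 12 Hz, 16 Hz, 20 Hz}.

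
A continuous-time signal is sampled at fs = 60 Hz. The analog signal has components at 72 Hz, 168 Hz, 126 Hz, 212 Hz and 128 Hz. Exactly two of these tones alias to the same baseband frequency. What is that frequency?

12 Hz

fs/2 = 30 Hz.
72 Hz mod fs = 12 Hz.
12 Hz ≤ fs/2 = 30 Hz, appears at 12 Hz.
168 Hz mod fs = 48 Hz.
48 Hz > fs/2 = 30 Hz, folds to fs − 48 Hz = 12 Hz.
126 Hz mod fs = 6 Hz.
6 Hz ≤ fs/2 = 30 Hz, appears at 6 Hz.
212 Hz mod fs = 32 Hz.
32 Hz > fs/2 = 30 Hz, folds to fs − 32 Hz = 28 Hz.
128 Hz mod fs = 8 Hz.
8 Hz ≤ fs/2 = 30 Hz, appears at 8 Hz.
72 Hz and 168 Hz both map to 12 Hz.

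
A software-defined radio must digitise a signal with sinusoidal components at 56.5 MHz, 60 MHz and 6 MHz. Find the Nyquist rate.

Highest-frequency component: 60 MHz.
Nyquist rate = 2 × 60 MHz = 120 MHz.

120 MHz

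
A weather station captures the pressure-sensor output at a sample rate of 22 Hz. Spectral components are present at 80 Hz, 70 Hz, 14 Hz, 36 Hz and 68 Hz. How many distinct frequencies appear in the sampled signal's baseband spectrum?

3

fs/2 = 11 Hz.
80 Hz mod fs = 14 Hz.
14 Hz > fs/2 = 11 Hz, folds to fs − 14 Hz = 8 Hz.
70 Hz mod fs = 4 Hz.
4 Hz ≤ fs/2 = 11 Hz, appears at 4 Hz.
14 Hz > fs/2 = 11 Hz, folds to fs − 14 Hz = 8 Hz.
36 Hz mod fs = 14 Hz.
14 Hz > fs/2 = 11 Hz, folds to fs − 14 Hz = 8 Hz.
68 Hz mod fs = 2 Hz.
2 Hz ≤ fs/2 = 11 Hz, appears at 2 Hz.
Distinct values: {2 Hz, 4 Hz, 8 Hz} → 3.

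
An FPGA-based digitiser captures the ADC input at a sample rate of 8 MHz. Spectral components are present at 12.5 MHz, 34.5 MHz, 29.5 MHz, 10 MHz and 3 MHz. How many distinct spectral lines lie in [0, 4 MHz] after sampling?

4

fs/2 = 4 MHz.
12.5 MHz mod fs = 4.5 MHz.
4.5 MHz > fs/2 = 4 MHz, folds to fs − 4.5 MHz = 3.5 MHz.
34.5 MHz mod fs = 2.5 MHz.
2.5 MHz ≤ fs/2 = 4 MHz, appears at 2.5 MHz.
29.5 MHz mod fs = 5.5 MHz.
5.5 MHz > fs/2 = 4 MHz, folds to fs − 5.5 MHz = 2.5 MHz.
10 MHz mod fs = 2 MHz.
2 MHz ≤ fs/2 = 4 MHz, appears at 2 MHz.
3 MHz ≤ fs/2 = 4 MHz, passes unchanged.
Distinct values: {2 MHz, 2.5 MHz, 3 MHz, 3.5 MHz} → 4.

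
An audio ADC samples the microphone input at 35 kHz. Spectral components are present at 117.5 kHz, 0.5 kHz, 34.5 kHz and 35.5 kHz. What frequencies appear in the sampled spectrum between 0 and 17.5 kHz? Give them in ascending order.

fs/2 = 17.5 kHz.
117.5 kHz mod fs = 12.5 kHz.
12.5 kHz ≤ fs/2 = 17.5 kHz, appears at 12.5 kHz.
0.5 kHz ≤ fs/2 = 17.5 kHz, passes unchanged.
34.5 kHz > fs/2 = 17.5 kHz, folds to fs − 34.5 kHz = 0.5 kHz.
35.5 kHz mod fs = 0.5 kHz.
0.5 kHz ≤ fs/2 = 17.5 kHz, appears at 0.5 kHz.
Distinct values: {0.5 kHz, 12.5 kHz}.

0.5 kHz, 12.5 kHz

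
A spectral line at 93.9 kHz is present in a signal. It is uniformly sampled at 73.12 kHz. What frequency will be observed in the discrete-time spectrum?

20.78 kHz

93.9 kHz mod fs = 20.78 kHz.
20.78 kHz ≤ fs/2 = 36.56 kHz, appears at 20.78 kHz.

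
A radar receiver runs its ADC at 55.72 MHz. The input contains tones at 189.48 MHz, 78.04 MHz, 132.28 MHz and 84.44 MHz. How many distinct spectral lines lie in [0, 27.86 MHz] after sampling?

3

fs/2 = 27.86 MHz.
189.48 MHz mod fs = 22.32 MHz.
22.32 MHz ≤ fs/2 = 27.86 MHz, appears at 22.32 MHz.
78.04 MHz mod fs = 22.32 MHz.
22.32 MHz ≤ fs/2 = 27.86 MHz, appears at 22.32 MHz.
132.28 MHz mod fs = 20.84 MHz.
20.84 MHz ≤ fs/2 = 27.86 MHz, appears at 20.84 MHz.
84.44 MHz mod fs = 28.72 MHz.
28.72 MHz > fs/2 = 27.86 MHz, folds to fs − 28.72 MHz = 27 MHz.
Distinct values: {20.84 MHz, 22.32 MHz, 27 MHz} → 3.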